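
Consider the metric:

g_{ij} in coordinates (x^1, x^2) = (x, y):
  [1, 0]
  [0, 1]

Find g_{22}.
With x^1 = x, x^2 = y, g_{22} = g_{yy} is the row-2, column-2 entry of the matrix.
g_{22} = 1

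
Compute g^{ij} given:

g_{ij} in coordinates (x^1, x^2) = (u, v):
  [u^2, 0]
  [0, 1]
The metric is diagonal, so g^{ij} is diagonal with entries 1/g_{ii}: diag(1/(u^2), 1).
g^{ij}:
  [1/u^2, 0]
  [0, 1]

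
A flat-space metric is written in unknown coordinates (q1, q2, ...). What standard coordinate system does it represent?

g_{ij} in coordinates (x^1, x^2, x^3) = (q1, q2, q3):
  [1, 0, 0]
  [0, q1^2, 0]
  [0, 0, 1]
The line element ds^2 = dq1^2 + q1^2 dq2^2 + dq3^2 is dr^2 + r^2 dθ^2 + dz^2 with q1 = r, q2 = θ, q3 = z.
cylindrical coordinates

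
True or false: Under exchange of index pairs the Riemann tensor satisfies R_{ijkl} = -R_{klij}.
The pair-exchange symmetry has a plus sign: R_{ijkl} = +R_{klij}.
False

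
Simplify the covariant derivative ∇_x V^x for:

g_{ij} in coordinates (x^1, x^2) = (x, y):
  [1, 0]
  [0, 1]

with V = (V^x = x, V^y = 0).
All Christoffel symbols are zero.
∇_x V^x = ∂_x V^x + Γ^x_{x j} V^j
  = (1) + (0)(x) + (0)(0)
  = 1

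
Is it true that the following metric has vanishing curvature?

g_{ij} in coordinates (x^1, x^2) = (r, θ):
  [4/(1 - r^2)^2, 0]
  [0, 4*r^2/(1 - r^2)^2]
Non-zero Christoffel symbols:
Γ^r_{r r} = 2*r/(1 - r^2)
Γ^r_{θ θ} = (r^3 + r)/(r^2 - 1)
Γ^θ_{r θ} = (-r^2 - 1)/(r^3 - r)
Ricci tensor: R_{rr} = -4/(r^2 - 1)^2, R_{rθ} = 0, R_{θθ} = -4*r^2/(r^2 - 1)^2
The Ricci tensor is non-zero, so the Riemann tensor is non-zero: not flat.
No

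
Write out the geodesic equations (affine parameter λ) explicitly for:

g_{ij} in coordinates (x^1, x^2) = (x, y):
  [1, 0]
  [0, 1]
Geodesic equation: d^2x^k/dλ^2 + Γ^k_{ij} (dx^i/dλ)(dx^j/dλ) = 0.
All Christoffel symbols vanish, so the geodesics are straight lines:
d^2x/dλ^2 = 0
d^2y/dλ^2 = 0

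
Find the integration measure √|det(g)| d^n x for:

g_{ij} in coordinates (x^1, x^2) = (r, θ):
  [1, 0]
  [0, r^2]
det(g) = r^2
√|det(g)| = r
Volume element: dV = r dr dθ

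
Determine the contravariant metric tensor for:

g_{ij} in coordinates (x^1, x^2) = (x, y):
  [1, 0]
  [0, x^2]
The metric is diagonal, so g^{ij} is diagonal with entries 1/g_{ii}: diag(1, 1/(x^2)).
g^{ij}:
  [1, 0]
  [0, 1/x^2]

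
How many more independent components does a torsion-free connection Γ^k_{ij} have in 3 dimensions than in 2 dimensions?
Independent components in n dimensions: n × n(n+1)/2 = n^2(n+1)/2.
3D: 3 × 6 = 18
2D: 2 × 3 = 6
Difference = 18 - 6 = 12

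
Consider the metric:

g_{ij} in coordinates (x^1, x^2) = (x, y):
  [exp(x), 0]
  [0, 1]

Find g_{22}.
With x^1 = x, x^2 = y, g_{22} = g_{yy} is the row-2, column-2 entry of the matrix.
g_{22} = 1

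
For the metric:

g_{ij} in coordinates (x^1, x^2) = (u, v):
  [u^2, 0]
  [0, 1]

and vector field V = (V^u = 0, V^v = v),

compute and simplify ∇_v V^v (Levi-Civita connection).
Non-zero Christoffel symbols:
Γ^u_{u u} = 1/u
∇_v V^v = ∂_v V^v + Γ^v_{v j} V^j
  = (1) + (0)(0) + (0)(v)
  = 1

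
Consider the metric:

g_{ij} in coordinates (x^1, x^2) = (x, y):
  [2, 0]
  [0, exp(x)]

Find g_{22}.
With x^1 = x, x^2 = y, g_{22} = g_{yy} is the row-2, column-2 entry of the matrix.
g_{22} = exp(x)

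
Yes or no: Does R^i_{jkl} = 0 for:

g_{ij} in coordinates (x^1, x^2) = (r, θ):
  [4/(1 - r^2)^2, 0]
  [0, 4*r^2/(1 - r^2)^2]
Non-zero Christoffel symbols:
Γ^r_{r r} = 2*r/(1 - r^2)
Γ^r_{θ θ} = (r^3 + r)/(r^2 - 1)
Γ^θ_{r θ} = (-r^2 - 1)/(r^3 - r)
Ricci tensor: R_{rr} = -4/(r^2 - 1)^2, R_{rθ} = 0, R_{θθ} = -4*r^2/(r^2 - 1)^2
The Ricci tensor is non-zero, so the Riemann tensor is non-zero: not flat.
No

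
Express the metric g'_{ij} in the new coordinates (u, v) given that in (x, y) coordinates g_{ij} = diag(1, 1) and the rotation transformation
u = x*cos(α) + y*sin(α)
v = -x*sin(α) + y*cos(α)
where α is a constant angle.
Invert the transformation: x = u*cos(α) - v*sin(α), y = u*sin(α) + v*cos(α)
g'_{ij} = (∂x^k/∂x'^i)(∂x^l/∂x'^j) g_{kl}; with g_{kl} = δ_{kl} this is Σ_k (∂x^k/∂x'^i)(∂x^k/∂x'^j).
Jacobian: ∂x/∂u = cos(α), ∂x/∂v = -sin(α), ∂y/∂u = sin(α), ∂y/∂v = cos(α)
g'_{uu} = (cos(α))(cos(α)) + (sin(α))(sin(α)) = 1
g'_{uv} = (cos(α))(-sin(α)) + (sin(α))(cos(α)) = 0
g'_{vv} = (-sin(α))(-sin(α)) + (cos(α))(cos(α)) = 1
g'_{ij} = diag(1, 1)
The Euclidean metric is invariant under rotations.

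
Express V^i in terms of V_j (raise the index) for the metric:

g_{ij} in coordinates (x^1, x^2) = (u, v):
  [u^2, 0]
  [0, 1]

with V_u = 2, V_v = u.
Inverse metric (diagonal): g^{uu} = 1/u^2, g^{vv} = 1
V^i = g^{ij} V_j:
V^u = (1/u^2)(2) + (0)(u) = 2/u^2
V^v = (0)(2) + (1)(u) = u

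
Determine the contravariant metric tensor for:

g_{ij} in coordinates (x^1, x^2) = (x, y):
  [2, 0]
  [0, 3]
The metric is diagonal, so g^{ij} is diagonal with entries 1/g_{ii}: diag(1/2, 1/3).
g^{ij}:
  [1/2, 0]
  [0, 1/3]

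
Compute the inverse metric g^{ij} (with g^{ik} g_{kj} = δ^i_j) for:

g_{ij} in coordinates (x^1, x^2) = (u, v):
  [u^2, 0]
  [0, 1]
The metric is diagonal, so g^{ij} is diagonal with entries 1/g_{ii}: diag(1/(u^2), 1).
g^{ij}:
  [1/u^2, 0]
  [0, 1]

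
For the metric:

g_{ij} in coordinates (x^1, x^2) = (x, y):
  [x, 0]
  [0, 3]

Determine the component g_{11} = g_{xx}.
With x^1 = x, x^2 = y, g_{11} = g_{xx} is the row-1, column-1 entry of the matrix.
g_{11} = x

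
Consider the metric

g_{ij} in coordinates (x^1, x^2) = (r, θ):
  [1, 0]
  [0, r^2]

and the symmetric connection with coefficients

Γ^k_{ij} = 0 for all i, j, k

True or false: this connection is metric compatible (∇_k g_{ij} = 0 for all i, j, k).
Using ∇_k g_{ij} = ∂_k g_{ij} - Γ^m_{ki} g_{mj} - Γ^m_{kj} g_{im}:
∇_r g_{θθ} = (2*r) - (0) - (0) = 2*r ≠ 0
So the connection is not metric compatible (it is not the Levi-Civita connection).
False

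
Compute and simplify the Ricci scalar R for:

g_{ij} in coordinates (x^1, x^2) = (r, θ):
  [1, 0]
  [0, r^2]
Non-zero Christoffel symbols (Γ^k_{ij} = Γ^k_{ji}):
Γ^r_{θ θ} = -r
Γ^θ_{r θ} = 1/r
Ricci tensor (R_{ij} = R^k_{ikj}): R_{rr} = 0, R_{rθ} = 0, R_{θθ} = 0
Inverse metric: g^{rr} = 1, g^{θθ} = 1/r^2
R = g^{ij} R_{ij} = (1)(0) + (1/r^2)(0) = 0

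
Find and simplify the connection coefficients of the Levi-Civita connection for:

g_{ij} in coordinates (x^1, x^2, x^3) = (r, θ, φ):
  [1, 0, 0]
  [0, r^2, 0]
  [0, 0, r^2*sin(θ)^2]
Using Γ^k_{ij} = (1/2) g^{km} (∂_i g_{mj} + ∂_j g_{mi} - ∂_m g_{ij}); the metric is diagonal, so only the m = k term contributes.
Non-zero symbols (using the symmetry Γ^k_{ij} = Γ^k_{ji}):
Γ^r_{θ θ} = (1/2) g^{rr} (∂_θ g_{rθ} + ∂_θ g_{rθ} - ∂_r g_{θθ}) = (1/2)(1)((0) + (0) - (2*r)) = -r
Γ^r_{φ φ} = (1/2) g^{rr} (∂_φ g_{rφ} + ∂_φ g_{rφ} - ∂_r g_{φφ}) = (1/2)(1)((0) + (0) - (2*r*sin(θ)^2)) = -r*sin(θ)^2
Γ^θ_{r θ} = (1/2) g^{θθ} (∂_r g_{θθ} + ∂_θ g_{θr} - ∂_θ g_{rθ}) = (1/2)(1/r^2)((2*r) + (0) - (0)) = 1/r
Γ^θ_{φ φ} = (1/2) g^{θθ} (∂_φ g_{θφ} + ∂_φ g_{θφ} - ∂_θ g_{φφ}) = (1/2)(1/r^2)((0) + (0) - (r^2*sin(2*θ))) = -sin(2*θ)/2
Γ^φ_{r φ} = (1/2) g^{φφ} (∂_r g_{φφ} + ∂_φ g_{φr} - ∂_φ g_{rφ}) = (1/2)(1/(r^2*sin(θ)^2))((2*r*sin(θ)^2) + (0) - (0)) = 1/r
Γ^φ_{θ φ} = (1/2) g^{φφ} (∂_θ g_{φφ} + ∂_φ g_{φθ} - ∂_φ g_{θφ}) = (1/2)(1/(r^2*sin(θ)^2))((r^2*sin(2*θ)) + (0) - (0)) = 1/tan(θ)
All other Christoffel symbols are zero.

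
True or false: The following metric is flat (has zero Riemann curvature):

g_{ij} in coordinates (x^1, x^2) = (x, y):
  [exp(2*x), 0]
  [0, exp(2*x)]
Non-zero Christoffel symbols:
Γ^x_{x x} = 1
Γ^x_{y y} = -1
Γ^y_{x y} = 1
Ricci tensor: R_{xx} = 0, R_{xy} = 0, R_{yy} = 0
All R_{ij} vanish; in 2 dimensions the Riemann tensor is fully determined by the Ricci tensor, so R^i_{jkl} = 0: the metric is flat (curvilinear coordinates on flat space).
True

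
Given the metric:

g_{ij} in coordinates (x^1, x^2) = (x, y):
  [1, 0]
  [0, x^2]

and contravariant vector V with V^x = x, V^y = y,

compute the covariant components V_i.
V_i = g_{ij} V^j:
V_x = (1)(x) + (0)(y) = x
V_y = (0)(x) + (x^2)(y) = x^2*y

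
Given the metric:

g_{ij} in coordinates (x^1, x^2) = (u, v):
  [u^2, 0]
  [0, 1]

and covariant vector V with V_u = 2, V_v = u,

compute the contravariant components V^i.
Inverse metric (diagonal): g^{uu} = 1/u^2, g^{vv} = 1
V^i = g^{ij} V_j:
V^u = (1/u^2)(2) + (0)(u) = 2/u^2
V^v = (0)(2) + (1)(u) = u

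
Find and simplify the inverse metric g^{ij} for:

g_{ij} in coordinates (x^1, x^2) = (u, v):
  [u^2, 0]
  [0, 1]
The metric is diagonal, so g^{ij} is diagonal with entries 1/g_{ii}: diag(1/(u^2), 1).
g^{ij}:
  [1/u^2, 0]
  [0, 1]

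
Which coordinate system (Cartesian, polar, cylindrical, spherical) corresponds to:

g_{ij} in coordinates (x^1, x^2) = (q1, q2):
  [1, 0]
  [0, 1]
All components are constant and the metric is the identity, i.e. orthonormal rectilinear coordinates.
Cartesian (2D) coordinates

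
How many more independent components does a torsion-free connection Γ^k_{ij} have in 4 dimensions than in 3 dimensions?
Independent components in n dimensions: n × n(n+1)/2 = n^2(n+1)/2.
4D: 4 × 10 = 40
3D: 3 × 6 = 18
Difference = 40 - 18 = 22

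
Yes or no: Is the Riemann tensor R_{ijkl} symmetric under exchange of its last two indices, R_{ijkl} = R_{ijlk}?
It is antisymmetric in the last pair: R_{ijkl} = -R_{ijlk}.
No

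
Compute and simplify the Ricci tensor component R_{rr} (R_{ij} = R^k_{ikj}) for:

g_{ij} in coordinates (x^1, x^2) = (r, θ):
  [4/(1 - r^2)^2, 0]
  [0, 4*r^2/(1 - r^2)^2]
Non-zero Christoffel symbols (Γ^k_{ij} = Γ^k_{ji}):
Γ^r_{r r} = 2*r/(1 - r^2)
Γ^r_{θ θ} = (r^3 + r)/(r^2 - 1)
Γ^θ_{r θ} = (-r^2 - 1)/(r^3 - r)
R^r_{r r r} = 0 (a repeated index in an antisymmetric pair)
R^θ_{r θ r} = ∂_θ Γ^θ_{r r} - ∂_r Γ^θ_{r θ} + Γ^θ_{θ m} Γ^m_{r r} - Γ^θ_{r m} Γ^m_{r θ}
  = (0) - ((r^4 + 4*r^2 - 1)/(r^3 - r)^2) + (2*(r^2 + 1)/(r^2 - 1)^2) - ((r^2 + 1)^2/(r^3 - r)^2) = -4/(r^2 - 1)^2
R_{rr} = R^r_{r r r} + R^θ_{r θ r} = (0) + (-4/(r^2 - 1)^2) = -4/(r^2 - 1)^2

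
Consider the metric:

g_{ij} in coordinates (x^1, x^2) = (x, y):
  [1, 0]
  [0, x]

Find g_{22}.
With x^1 = x, x^2 = y, g_{22} = g_{yy} is the row-2, column-2 entry of the matrix.
g_{22} = x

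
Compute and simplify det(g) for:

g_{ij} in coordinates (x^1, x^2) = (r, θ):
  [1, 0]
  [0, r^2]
For a 2×2 metric: det(g) = g_{11}·g_{22} - g_{12}·g_{21}
= (1)·(r^2) - (0)·(0)
= r^2 - 0
det(g) = r^2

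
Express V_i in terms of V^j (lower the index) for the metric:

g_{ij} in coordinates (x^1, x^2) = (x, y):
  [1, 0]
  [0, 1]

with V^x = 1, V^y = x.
V_i = g_{ij} V^j:
V_x = (1)(1) + (0)(x) = 1
V_y = (0)(1) + (1)(x) = x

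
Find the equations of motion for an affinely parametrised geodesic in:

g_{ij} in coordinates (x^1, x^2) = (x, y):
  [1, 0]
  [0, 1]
Geodesic equation: d^2x^k/dλ^2 + Γ^k_{ij} (dx^i/dλ)(dx^j/dλ) = 0.
All Christoffel symbols vanish, so the geodesics are straight lines:
d^2x/dλ^2 = 0
d^2y/dλ^2 = 0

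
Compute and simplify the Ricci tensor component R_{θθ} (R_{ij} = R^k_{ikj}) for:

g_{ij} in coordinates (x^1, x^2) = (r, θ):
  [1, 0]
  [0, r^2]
Non-zero Christoffel symbols (Γ^k_{ij} = Γ^k_{ji}):
Γ^r_{θ θ} = -r
Γ^θ_{r θ} = 1/r
R^r_{θ r θ} = ∂_r Γ^r_{θ θ} - ∂_θ Γ^r_{θ r} + Γ^r_{r m} Γ^m_{θ θ} - Γ^r_{θ m} Γ^m_{θ r}
  = (-1) - (0) + (0) - (-1) = 0
R^θ_{θ θ θ} = 0 (a repeated index in an antisymmetric pair)
R_{θθ} = R^r_{θ r θ} + R^θ_{θ θ θ} = (0) + (0) = 0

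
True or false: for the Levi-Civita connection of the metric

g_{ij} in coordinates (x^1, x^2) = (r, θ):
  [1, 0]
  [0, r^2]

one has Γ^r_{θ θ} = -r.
Γ^r_{θ θ} = (1/2) g^{rr} (∂_θ g_{rθ} + ∂_θ g_{rθ} - ∂_r g_{θθ}) = (1/2)(1)((0) + (0) - (2*r)) = -r
This equals the proposed value -r.
True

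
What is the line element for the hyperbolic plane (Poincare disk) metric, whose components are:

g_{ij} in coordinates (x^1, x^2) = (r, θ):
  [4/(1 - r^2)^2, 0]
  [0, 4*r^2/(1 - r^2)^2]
ds^2 = g_{ij} dx^i dx^j; only the non-zero components contribute.
ds^2 = (4/(1 - r^2)^2) dr^2 + (4*r^2/(1 - r^2)^2) dθ^2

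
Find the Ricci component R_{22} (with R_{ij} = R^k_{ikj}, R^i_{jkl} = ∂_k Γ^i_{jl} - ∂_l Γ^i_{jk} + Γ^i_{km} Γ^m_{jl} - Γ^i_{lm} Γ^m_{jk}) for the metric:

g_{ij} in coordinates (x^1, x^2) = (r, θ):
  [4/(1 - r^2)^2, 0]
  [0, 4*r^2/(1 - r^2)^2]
Non-zero Christoffel symbols (Γ^k_{ij} = Γ^k_{ji}):
Γ^r_{r r} = 2*r/(1 - r^2)
Γ^r_{θ θ} = (r^3 + r)/(r^2 - 1)
Γ^θ_{r θ} = (-r^2 - 1)/(r^3 - r)
R^r_{θ r θ} = ∂_r Γ^r_{θ θ} - ∂_θ Γ^r_{θ r} + Γ^r_{r m} Γ^m_{θ θ} - Γ^r_{θ m} Γ^m_{θ r}
  = ((r^4 - 4*r^2 - 1)/(r^2 - 1)^2) - (0) + (-2*r^2*(r^2 + 1)/(r^2 - 1)^2) - (-(r^2 + 1)^2/(r^2 - 1)^2) = -4*r^2/(r^2 - 1)^2
R^θ_{θ θ θ} = 0 (a repeated index in an antisymmetric pair)
R_{θθ} = R^r_{θ r θ} + R^θ_{θ θ θ} = (-4*r^2/(r^2 - 1)^2) + (0) = -4*r^2/(r^2 - 1)^2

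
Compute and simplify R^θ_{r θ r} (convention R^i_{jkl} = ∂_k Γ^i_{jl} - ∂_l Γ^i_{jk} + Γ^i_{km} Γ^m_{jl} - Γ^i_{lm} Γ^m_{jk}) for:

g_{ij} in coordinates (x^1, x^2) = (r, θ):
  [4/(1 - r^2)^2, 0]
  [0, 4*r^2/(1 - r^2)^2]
Non-zero Christoffel symbols (Γ^k_{ij} = Γ^k_{ji}):
Γ^r_{r r} = 2*r/(1 - r^2)
Γ^r_{θ θ} = (r^3 + r)/(r^2 - 1)
Γ^θ_{r θ} = (-r^2 - 1)/(r^3 - r)
R^θ_{r θ r} = ∂_θ Γ^θ_{r r} - ∂_r Γ^θ_{r θ} + Γ^θ_{θ m} Γ^m_{r r} - Γ^θ_{r m} Γ^m_{r θ}
  = (0) - ((r^4 + 4*r^2 - 1)/(r^3 - r)^2) + (2*(r^2 + 1)/(r^2 - 1)^2) - ((r^2 + 1)^2/(r^3 - r)^2) = -4/(r^2 - 1)^2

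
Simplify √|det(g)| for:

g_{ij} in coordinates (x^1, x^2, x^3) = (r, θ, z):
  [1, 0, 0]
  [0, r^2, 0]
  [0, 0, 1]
det(g) = r^2
√|det(g)| = r
Volume element: dV = r dr dθ dz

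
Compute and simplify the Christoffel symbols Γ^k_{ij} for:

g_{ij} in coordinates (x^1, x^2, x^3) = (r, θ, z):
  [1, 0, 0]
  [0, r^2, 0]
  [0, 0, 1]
Using Γ^k_{ij} = (1/2) g^{km} (∂_i g_{mj} + ∂_j g_{mi} - ∂_m g_{ij}); the metric is diagonal, so only the m = k term contributes.
Non-zero symbols (using the symmetry Γ^k_{ij} = Γ^k_{ji}):
Γ^r_{θ θ} = (1/2) g^{rr} (∂_θ g_{rθ} + ∂_θ g_{rθ} - ∂_r g_{θθ}) = (1/2)(1)((0) + (0) - (2*r)) = -r
Γ^θ_{r θ} = (1/2) g^{θθ} (∂_r g_{θθ} + ∂_θ g_{θr} - ∂_θ g_{rθ}) = (1/2)(1/r^2)((2*r) + (0) - (0)) = 1/r
All other Christoffel symbols are zero.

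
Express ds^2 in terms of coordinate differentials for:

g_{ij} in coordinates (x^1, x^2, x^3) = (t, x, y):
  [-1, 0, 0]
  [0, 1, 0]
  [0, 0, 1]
ds^2 = g_{ij} dx^i dx^j; only the non-zero components contribute.
ds^2 = -dt^2 + dx^2 + dy^2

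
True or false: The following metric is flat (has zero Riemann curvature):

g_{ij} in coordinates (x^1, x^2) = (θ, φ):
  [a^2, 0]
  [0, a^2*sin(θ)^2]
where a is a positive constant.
Non-zero Christoffel symbols:
Γ^θ_{φ φ} = -sin(2*θ)/2
Γ^φ_{θ φ} = 1/tan(θ)
Ricci tensor: R_{θθ} = 1, R_{θφ} = 0, R_{φφ} = sin(θ)^2
The Ricci tensor is non-zero, so the Riemann tensor is non-zero: not flat.
False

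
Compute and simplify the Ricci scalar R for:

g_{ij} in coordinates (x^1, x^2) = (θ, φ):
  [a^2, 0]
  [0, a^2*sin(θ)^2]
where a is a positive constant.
Non-zero Christoffel symbols (Γ^k_{ij} = Γ^k_{ji}):
Γ^θ_{φ φ} = -sin(2*θ)/2
Γ^φ_{θ φ} = 1/tan(θ)
Ricci tensor (R_{ij} = R^k_{ikj}): R_{θθ} = 1, R_{θφ} = 0, R_{φφ} = sin(θ)^2
Inverse metric: g^{θθ} = 1/a^2, g^{φφ} = 1/(a^2*sin(θ)^2)
R = g^{ij} R_{ij} = (1/a^2)(1) + (1/(a^2*sin(θ)^2))(sin(θ)^2) = 2/a^2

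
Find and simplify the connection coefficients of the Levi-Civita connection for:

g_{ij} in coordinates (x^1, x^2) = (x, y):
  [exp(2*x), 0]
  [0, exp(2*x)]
Using Γ^k_{ij} = (1/2) g^{km} (∂_i g_{mj} + ∂_j g_{mi} - ∂_m g_{ij}); the metric is diagonal, so only the m = k term contributes.
Non-zero symbols (using the symmetry Γ^k_{ij} = Γ^k_{ji}):
Γ^x_{x x} = (1/2) g^{xx} (∂_x g_{xx} + ∂_x g_{xx} - ∂_x g_{xx}) = (1/2)(exp(-2*x))((2*exp(2*x)) + (2*exp(2*x)) - (2*exp(2*x))) = 1
Γ^x_{y y} = (1/2) g^{xx} (∂_y g_{xy} + ∂_y g_{xy} - ∂_x g_{yy}) = (1/2)(exp(-2*x))((0) + (0) - (2*exp(2*x))) = -1
Γ^y_{x y} = (1/2) g^{yy} (∂_x g_{yy} + ∂_y g_{yx} - ∂_y g_{xy}) = (1/2)(exp(-2*x))((2*exp(2*x)) + (0) - (0)) = 1
All other Christoffel symbols are zero.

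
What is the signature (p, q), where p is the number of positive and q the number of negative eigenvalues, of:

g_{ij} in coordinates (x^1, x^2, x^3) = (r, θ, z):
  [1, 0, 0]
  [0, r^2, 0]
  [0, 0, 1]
The metric is diagonal, so its eigenvalues are the diagonal entries: 1, r^2, 1 (at a generic point, where coordinate-dependent entries are positive).
3 positive, 0 negative.
(3, 0) - Riemannian (positive definite)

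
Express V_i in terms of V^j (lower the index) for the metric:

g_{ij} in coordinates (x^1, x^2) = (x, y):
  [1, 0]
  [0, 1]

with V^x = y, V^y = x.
V_i = g_{ij} V^j:
V_x = (1)(y) + (0)(x) = y
V_y = (0)(y) + (1)(x) = x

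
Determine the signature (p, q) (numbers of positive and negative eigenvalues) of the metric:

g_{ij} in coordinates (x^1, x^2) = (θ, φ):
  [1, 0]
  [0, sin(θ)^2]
The metric is diagonal, so its eigenvalues are the diagonal entries: 1, sin(θ)^2 (at a generic point, where coordinate-dependent entries are positive).
2 positive, 0 negative.
(2, 0) - Riemannian (positive definite)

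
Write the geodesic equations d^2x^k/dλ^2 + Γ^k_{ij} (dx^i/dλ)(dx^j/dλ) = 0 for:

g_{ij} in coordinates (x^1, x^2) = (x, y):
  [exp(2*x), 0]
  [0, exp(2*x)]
Geodesic equation: d^2x^k/dλ^2 + Γ^k_{ij} (dx^i/dλ)(dx^j/dλ) = 0.
Non-zero Christoffel symbols:
Γ^x_{x x} = 1
Γ^x_{y y} = -1
Γ^y_{x y} = 1
Substituting (the symmetric pair Γ^k_{ij}, Γ^k_{ji} combines into a factor 2):
d^2x/dλ^2 + (dx/dλ)^2 - (dy/dλ)^2 = 0
d^2y/dλ^2 + 2 (dx/dλ)(dy/dλ) = 0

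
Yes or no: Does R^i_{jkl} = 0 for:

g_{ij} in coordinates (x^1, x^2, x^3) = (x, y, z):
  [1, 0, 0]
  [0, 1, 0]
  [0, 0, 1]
All metric components are constant, so every Christoffel symbol vanishes and R^i_{jkl} = 0.
Yes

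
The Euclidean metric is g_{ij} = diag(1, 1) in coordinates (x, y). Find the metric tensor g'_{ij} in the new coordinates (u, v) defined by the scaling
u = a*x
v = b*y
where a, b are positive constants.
Invert the transformation: x = u/a, y = v/b
g'_{ij} = (∂x^k/∂x'^i)(∂x^l/∂x'^j) g_{kl}; with g_{kl} = δ_{kl} this is Σ_k (∂x^k/∂x'^i)(∂x^k/∂x'^j).
Jacobian: ∂x/∂u = 1/a, ∂x/∂v = 0, ∂y/∂u = 0, ∂y/∂v = 1/b
g'_{uu} = (1/a)(1/a) + (0)(0) = 1/a^2
g'_{uv} = (1/a)(0) + (0)(1/b) = 0
g'_{vv} = (0)(0) + (1/b)(1/b) = 1/b^2
g'_{ij} = diag(1/a^2, 1/b^2)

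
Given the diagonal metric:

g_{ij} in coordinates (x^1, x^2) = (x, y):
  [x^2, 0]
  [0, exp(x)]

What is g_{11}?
With x^1 = x, x^2 = y, g_{11} = g_{xx} is the row-1, column-1 entry of the matrix.
g_{11} = x^2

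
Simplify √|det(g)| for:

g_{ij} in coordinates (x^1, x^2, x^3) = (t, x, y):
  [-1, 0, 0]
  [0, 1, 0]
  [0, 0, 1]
det(g) = -1
√|det(g)| = 1
Volume element: dV = 1 dt dx dy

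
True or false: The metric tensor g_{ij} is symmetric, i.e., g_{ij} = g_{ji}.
By definition the metric is a symmetric bilinear form, g_{ij} = g_{ji}.
True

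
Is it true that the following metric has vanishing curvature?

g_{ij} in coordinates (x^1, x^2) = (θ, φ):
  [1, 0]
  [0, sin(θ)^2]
Non-zero Christoffel symbols:
Γ^θ_{φ φ} = -sin(2*θ)/2
Γ^φ_{θ φ} = 1/tan(θ)
Ricci tensor: R_{θθ} = 1, R_{θφ} = 0, R_{φφ} = sin(θ)^2
The Ricci tensor is non-zero, so the Riemann tensor is non-zero: not flat.
No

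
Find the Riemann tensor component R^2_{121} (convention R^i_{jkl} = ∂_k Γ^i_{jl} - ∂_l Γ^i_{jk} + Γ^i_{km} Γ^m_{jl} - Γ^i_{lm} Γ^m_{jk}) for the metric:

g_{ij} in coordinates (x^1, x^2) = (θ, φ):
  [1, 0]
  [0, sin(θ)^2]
Non-zero Christoffel symbols (Γ^k_{ij} = Γ^k_{ji}):
Γ^θ_{φ φ} = -sin(2*θ)/2
Γ^φ_{θ φ} = 1/tan(θ)
R^φ_{θ φ θ} = ∂_φ Γ^φ_{θ θ} - ∂_θ Γ^φ_{θ φ} + Γ^φ_{φ m} Γ^m_{θ θ} - Γ^φ_{θ m} Γ^m_{θ φ}
  = (0) - (-1/sin(θ)^2) + (0) - (1/tan(θ)^2) = 1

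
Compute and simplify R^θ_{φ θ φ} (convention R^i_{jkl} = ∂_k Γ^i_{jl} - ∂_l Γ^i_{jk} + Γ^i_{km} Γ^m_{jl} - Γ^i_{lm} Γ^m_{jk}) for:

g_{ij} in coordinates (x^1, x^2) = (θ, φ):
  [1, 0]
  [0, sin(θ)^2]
Non-zero Christoffel symbols (Γ^k_{ij} = Γ^k_{ji}):
Γ^θ_{φ φ} = -sin(2*θ)/2
Γ^φ_{θ φ} = 1/tan(θ)
R^θ_{φ θ φ} = ∂_θ Γ^θ_{φ φ} - ∂_φ Γ^θ_{φ θ} + Γ^θ_{θ m} Γ^m_{φ φ} - Γ^θ_{φ m} Γ^m_{φ θ}
  = (-cos(2*θ)) - (0) + (0) - (-cos(θ)^2) = sin(θ)^2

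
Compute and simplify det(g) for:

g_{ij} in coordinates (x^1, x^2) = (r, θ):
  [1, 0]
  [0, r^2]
For a 2×2 metric: det(g) = g_{11}·g_{22} - g_{12}·g_{21}
= (1)·(r^2) - (0)·(0)
= r^2 - 0
det(g) = r^2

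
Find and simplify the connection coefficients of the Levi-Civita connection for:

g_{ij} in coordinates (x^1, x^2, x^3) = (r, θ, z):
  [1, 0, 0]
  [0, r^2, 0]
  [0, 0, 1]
Using Γ^k_{ij} = (1/2) g^{km} (∂_i g_{mj} + ∂_j g_{mi} - ∂_m g_{ij}); the metric is diagonal, so only the m = k term contributes.
Non-zero symbols (using the symmetry Γ^k_{ij} = Γ^k_{ji}):
Γ^r_{θ θ} = (1/2) g^{rr} (∂_θ g_{rθ} + ∂_θ g_{rθ} - ∂_r g_{θθ}) = (1/2)(1)((0) + (0) - (2*r)) = -r
Γ^θ_{r θ} = (1/2) g^{θθ} (∂_r g_{θθ} + ∂_θ g_{θr} - ∂_θ g_{rθ}) = (1/2)(1/r^2)((2*r) + (0) - (0)) = 1/r
All other Christoffel symbols are zero.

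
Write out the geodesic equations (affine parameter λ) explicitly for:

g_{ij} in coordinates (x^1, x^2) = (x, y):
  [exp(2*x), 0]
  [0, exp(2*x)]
Geodesic equation: d^2x^k/dλ^2 + Γ^k_{ij} (dx^i/dλ)(dx^j/dλ) = 0.
Non-zero Christoffel symbols:
Γ^x_{x x} = 1
Γ^x_{y y} = -1
Γ^y_{x y} = 1
Substituting (the symmetric pair Γ^k_{ij}, Γ^k_{ji} combines into a factor 2):
d^2x/dλ^2 + (dx/dλ)^2 - (dy/dλ)^2 = 0
d^2y/dλ^2 + 2 (dx/dλ)(dy/dλ) = 0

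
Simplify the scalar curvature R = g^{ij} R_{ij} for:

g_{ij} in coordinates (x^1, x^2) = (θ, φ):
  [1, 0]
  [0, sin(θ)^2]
Non-zero Christoffel symbols (Γ^k_{ij} = Γ^k_{ji}):
Γ^θ_{φ φ} = -sin(2*θ)/2
Γ^φ_{θ φ} = 1/tan(θ)
Ricci tensor (R_{ij} = R^k_{ikj}): R_{θθ} = 1, R_{θφ} = 0, R_{φφ} = sin(θ)^2
Inverse metric: g^{θθ} = 1, g^{φφ} = 1/sin(θ)^2
R = g^{ij} R_{ij} = (1)(1) + (1/sin(θ)^2)(sin(θ)^2) = 2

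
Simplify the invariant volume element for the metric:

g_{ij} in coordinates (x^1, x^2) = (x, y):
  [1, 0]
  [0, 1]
det(g) = 1
√|det(g)| = 1
Volume element: dV = 1 dx dy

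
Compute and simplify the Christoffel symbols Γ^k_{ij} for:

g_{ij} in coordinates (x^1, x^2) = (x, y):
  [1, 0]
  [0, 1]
Using Γ^k_{ij} = (1/2) g^{km} (∂_i g_{mj} + ∂_j g_{mi} - ∂_m g_{ij}); the metric is diagonal, so only the m = k term contributes.
Every metric component is constant, so all ∂_m g_{ij} = 0 and every Christoffel symbol vanishes.
All Christoffel symbols are zero.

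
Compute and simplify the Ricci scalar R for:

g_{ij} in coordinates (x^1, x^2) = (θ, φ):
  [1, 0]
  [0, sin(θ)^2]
Non-zero Christoffel symbols (Γ^k_{ij} = Γ^k_{ji}):
Γ^θ_{φ φ} = -sin(2*θ)/2
Γ^φ_{θ φ} = 1/tan(θ)
Ricci tensor (R_{ij} = R^k_{ikj}): R_{θθ} = 1, R_{θφ} = 0, R_{φφ} = sin(θ)^2
Inverse metric: g^{θθ} = 1, g^{φφ} = 1/sin(θ)^2
R = g^{ij} R_{ij} = (1)(1) + (1/sin(θ)^2)(sin(θ)^2) = 2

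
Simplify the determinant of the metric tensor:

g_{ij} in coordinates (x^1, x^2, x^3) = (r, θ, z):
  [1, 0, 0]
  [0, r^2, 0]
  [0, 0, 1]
Diagonal metric: det(g) = g_{11}·g_{22}·g_{33}
= (1)·(r^2)·(1)
det(g) = r^2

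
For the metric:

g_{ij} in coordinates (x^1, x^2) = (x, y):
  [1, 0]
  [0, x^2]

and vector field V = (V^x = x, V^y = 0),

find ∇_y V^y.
Non-zero Christoffel symbols:
Γ^x_{y y} = -x
Γ^y_{x y} = 1/x
∇_y V^y = ∂_y V^y + Γ^y_{y j} V^j
  = (0) + (1/x)(x) + (0)(0)
  = 1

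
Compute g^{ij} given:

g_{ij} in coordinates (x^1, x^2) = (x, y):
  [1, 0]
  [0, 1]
The metric is diagonal, so g^{ij} is diagonal with entries 1/g_{ii}: diag(1, 1).
g^{ij}:
  [1, 0]
  [0, 1]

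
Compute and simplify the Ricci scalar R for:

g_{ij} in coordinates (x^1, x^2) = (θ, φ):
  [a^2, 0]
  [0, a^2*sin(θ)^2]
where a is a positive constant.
Non-zero Christoffel symbols (Γ^k_{ij} = Γ^k_{ji}):
Γ^θ_{φ φ} = -sin(2*θ)/2
Γ^φ_{θ φ} = 1/tan(θ)
Ricci tensor (R_{ij} = R^k_{ikj}): R_{θθ} = 1, R_{θφ} = 0, R_{φφ} = sin(θ)^2
Inverse metric: g^{θθ} = 1/a^2, g^{φφ} = 1/(a^2*sin(θ)^2)
R = g^{ij} R_{ij} = (1/a^2)(1) + (1/(a^2*sin(θ)^2))(sin(θ)^2) = 2/a^2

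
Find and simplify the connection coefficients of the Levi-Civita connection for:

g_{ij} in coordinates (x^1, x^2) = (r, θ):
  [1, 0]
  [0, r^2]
Using Γ^k_{ij} = (1/2) g^{km} (∂_i g_{mj} + ∂_j g_{mi} - ∂_m g_{ij}); the metric is diagonal, so only the m = k term contributes.
Non-zero symbols (using the symmetry Γ^k_{ij} = Γ^k_{ji}):
Γ^r_{θ θ} = (1/2) g^{rr} (∂_θ g_{rθ} + ∂_θ g_{rθ} - ∂_r g_{θθ}) = (1/2)(1)((0) + (0) - (2*r)) = -r
Γ^θ_{r θ} = (1/2) g^{θθ} (∂_r g_{θθ} + ∂_θ g_{θr} - ∂_θ g_{rθ}) = (1/2)(1/r^2)((2*r) + (0) - (0)) = 1/r
All other Christoffel symbols are zero.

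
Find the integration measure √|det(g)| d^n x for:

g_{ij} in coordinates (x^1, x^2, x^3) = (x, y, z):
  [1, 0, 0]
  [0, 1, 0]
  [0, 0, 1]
det(g) = 1
√|det(g)| = 1
Volume element: dV = 1 dx dy dz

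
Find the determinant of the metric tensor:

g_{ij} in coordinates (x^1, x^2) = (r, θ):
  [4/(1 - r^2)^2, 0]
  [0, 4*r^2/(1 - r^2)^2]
For a 2×2 metric: det(g) = g_{11}·g_{22} - g_{12}·g_{21}
= (4/(1 - r^2)^2)·(4*r^2/(1 - r^2)^2) - (0)·(0)
= 16*r^2/(1 - r^2)^4 - 0
det(g) = 16*r^2/(1 - r^2)^4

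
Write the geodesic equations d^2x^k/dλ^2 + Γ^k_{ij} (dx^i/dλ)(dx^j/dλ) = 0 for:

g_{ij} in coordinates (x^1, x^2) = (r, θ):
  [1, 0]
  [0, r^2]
Geodesic equation: d^2x^k/dλ^2 + Γ^k_{ij} (dx^i/dλ)(dx^j/dλ) = 0.
Non-zero Christoffel symbols:
Γ^r_{θ θ} = -r
Γ^θ_{r θ} = 1/r
Substituting (the symmetric pair Γ^k_{ij}, Γ^k_{ji} combines into a factor 2):
d^2r/dλ^2 - r (dθ/dλ)^2 = 0
d^2θ/dλ^2 + (2/r) (dr/dλ)(dθ/dλ) = 0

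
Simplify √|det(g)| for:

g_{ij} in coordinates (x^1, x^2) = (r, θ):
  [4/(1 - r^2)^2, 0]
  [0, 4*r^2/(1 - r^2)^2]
det(g) = 16*r^2/(1 - r^2)^4
√|det(g)| = 4*r/(r^2 - 1)^2
Volume element: dV = 4*r/(r^2 - 1)^2 dr dθ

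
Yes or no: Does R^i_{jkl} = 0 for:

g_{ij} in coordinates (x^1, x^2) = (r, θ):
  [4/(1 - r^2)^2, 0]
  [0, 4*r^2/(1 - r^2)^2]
Non-zero Christoffel symbols:
Γ^r_{r r} = 2*r/(1 - r^2)
Γ^r_{θ θ} = (r^3 + r)/(r^2 - 1)
Γ^θ_{r θ} = (-r^2 - 1)/(r^3 - r)
Ricci tensor: R_{rr} = -4/(r^2 - 1)^2, R_{rθ} = 0, R_{θθ} = -4*r^2/(r^2 - 1)^2
The Ricci tensor is non-zero, so the Riemann tensor is non-zero: not flat.
No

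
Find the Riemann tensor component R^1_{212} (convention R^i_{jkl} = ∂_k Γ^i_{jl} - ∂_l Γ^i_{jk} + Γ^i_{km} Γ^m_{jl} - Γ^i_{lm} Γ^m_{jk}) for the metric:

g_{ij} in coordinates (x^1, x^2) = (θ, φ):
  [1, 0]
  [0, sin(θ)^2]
Non-zero Christoffel symbols (Γ^k_{ij} = Γ^k_{ji}):
Γ^θ_{φ φ} = -sin(2*θ)/2
Γ^φ_{θ φ} = 1/tan(θ)
R^θ_{φ θ φ} = ∂_θ Γ^θ_{φ φ} - ∂_φ Γ^θ_{φ θ} + Γ^θ_{θ m} Γ^m_{φ φ} - Γ^θ_{φ m} Γ^m_{φ θ}
  = (-cos(2*θ)) - (0) + (0) - (-cos(θ)^2) = sin(θ)^2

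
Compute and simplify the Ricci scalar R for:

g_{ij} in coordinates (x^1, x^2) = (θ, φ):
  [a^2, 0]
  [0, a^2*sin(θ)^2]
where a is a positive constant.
Non-zero Christoffel symbols (Γ^k_{ij} = Γ^k_{ji}):
Γ^θ_{φ φ} = -sin(2*θ)/2
Γ^φ_{θ φ} = 1/tan(θ)
Ricci tensor (R_{ij} = R^k_{ikj}): R_{θθ} = 1, R_{θφ} = 0, R_{φφ} = sin(θ)^2
Inverse metric: g^{θθ} = 1/a^2, g^{φφ} = 1/(a^2*sin(θ)^2)
R = g^{ij} R_{ij} = (1/a^2)(1) + (1/(a^2*sin(θ)^2))(sin(θ)^2) = 2/a^2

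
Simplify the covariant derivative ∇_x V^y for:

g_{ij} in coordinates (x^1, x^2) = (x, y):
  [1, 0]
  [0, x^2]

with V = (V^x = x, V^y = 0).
Non-zero Christoffel symbols:
Γ^x_{y y} = -x
Γ^y_{x y} = 1/x
∇_x V^y = ∂_x V^y + Γ^y_{x j} V^j
  = (0) + (0)(x) + (1/x)(0)
  = 0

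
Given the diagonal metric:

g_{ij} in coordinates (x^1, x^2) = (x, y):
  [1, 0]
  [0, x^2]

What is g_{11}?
With x^1 = x, x^2 = y, g_{11} = g_{xx} is the row-1, column-1 entry of the matrix.
g_{11} = 1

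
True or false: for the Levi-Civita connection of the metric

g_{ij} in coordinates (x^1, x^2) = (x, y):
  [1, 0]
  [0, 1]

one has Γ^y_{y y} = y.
Γ^y_{y y} = (1/2) g^{yy} (∂_y g_{yy} + ∂_y g_{yy} - ∂_y g_{yy}) = (1/2)(1)((0) + (0) - (0)) = 0
This differs from the proposed value y.
False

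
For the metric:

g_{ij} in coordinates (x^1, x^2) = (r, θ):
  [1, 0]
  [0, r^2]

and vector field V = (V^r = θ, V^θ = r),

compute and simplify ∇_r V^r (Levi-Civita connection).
Non-zero Christoffel symbols:
Γ^r_{θ θ} = -r
Γ^θ_{r θ} = 1/r
∇_r V^r = ∂_r V^r + Γ^r_{r j} V^j
  = (0) + (0)(θ) + (0)(r)
  = 0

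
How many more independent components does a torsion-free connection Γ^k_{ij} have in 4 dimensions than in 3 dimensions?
Independent components in n dimensions: n × n(n+1)/2 = n^2(n+1)/2.
4D: 4 × 10 = 40
3D: 3 × 6 = 18
Difference = 40 - 18 = 22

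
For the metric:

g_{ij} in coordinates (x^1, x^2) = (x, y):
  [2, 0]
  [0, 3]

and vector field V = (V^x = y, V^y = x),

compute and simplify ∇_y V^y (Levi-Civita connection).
All Christoffel symbols are zero.
∇_y V^y = ∂_y V^y + Γ^y_{y j} V^j
  = (0) + (0)(y) + (0)(x)
  = 0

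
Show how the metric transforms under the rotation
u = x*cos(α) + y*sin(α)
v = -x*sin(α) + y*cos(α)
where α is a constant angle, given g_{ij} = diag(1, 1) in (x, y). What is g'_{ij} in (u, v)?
Invert the transformation: x = u*cos(α) - v*sin(α), y = u*sin(α) + v*cos(α)
g'_{ij} = (∂x^k/∂x'^i)(∂x^l/∂x'^j) g_{kl}; with g_{kl} = δ_{kl} this is Σ_k (∂x^k/∂x'^i)(∂x^k/∂x'^j).
Jacobian: ∂x/∂u = cos(α), ∂x/∂v = -sin(α), ∂y/∂u = sin(α), ∂y/∂v = cos(α)
g'_{uu} = (cos(α))(cos(α)) + (sin(α))(sin(α)) = 1
g'_{uv} = (cos(α))(-sin(α)) + (sin(α))(cos(α)) = 0
g'_{vv} = (-sin(α))(-sin(α)) + (cos(α))(cos(α)) = 1
g'_{ij} = diag(1, 1)
The Euclidean metric is invariant under rotations.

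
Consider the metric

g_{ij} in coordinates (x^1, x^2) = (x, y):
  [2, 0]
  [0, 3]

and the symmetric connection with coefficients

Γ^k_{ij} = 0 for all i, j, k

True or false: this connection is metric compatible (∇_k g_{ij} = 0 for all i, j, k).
Using ∇_k g_{ij} = ∂_k g_{ij} - Γ^m_{ki} g_{mj} - Γ^m_{kj} g_{im}:
e.g. ∇_x g_{xy} = (0) - (0) - (0) = 0
Every component ∇_k g_{ij} vanishes: the connection is metric compatible.
True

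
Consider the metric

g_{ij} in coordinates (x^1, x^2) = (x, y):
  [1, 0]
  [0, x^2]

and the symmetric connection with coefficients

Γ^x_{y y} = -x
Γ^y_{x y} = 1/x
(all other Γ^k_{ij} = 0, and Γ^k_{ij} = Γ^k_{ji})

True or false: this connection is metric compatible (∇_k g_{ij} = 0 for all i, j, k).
Using ∇_k g_{ij} = ∂_k g_{ij} - Γ^m_{ki} g_{mj} - Γ^m_{kj} g_{im}:
e.g. ∇_x g_{yy} = (2*x) - (x) - (x) = 0
Every component ∇_k g_{ij} vanishes: the connection is metric compatible.
True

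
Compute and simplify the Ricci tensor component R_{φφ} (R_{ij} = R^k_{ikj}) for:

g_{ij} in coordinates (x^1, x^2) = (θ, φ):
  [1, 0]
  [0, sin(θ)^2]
Non-zero Christoffel symbols (Γ^k_{ij} = Γ^k_{ji}):
Γ^θ_{φ φ} = -sin(2*θ)/2
Γ^φ_{θ φ} = 1/tan(θ)
R^θ_{φ θ φ} = ∂_θ Γ^θ_{φ φ} - ∂_φ Γ^θ_{φ θ} + Γ^θ_{θ m} Γ^m_{φ φ} - Γ^θ_{φ m} Γ^m_{φ θ}
  = (-cos(2*θ)) - (0) + (0) - (-cos(θ)^2) = sin(θ)^2
R^φ_{φ φ φ} = 0 (a repeated index in an antisymmetric pair)
R_{φφ} = R^θ_{φ θ φ} + R^φ_{φ φ φ} = (sin(θ)^2) + (0) = sin(θ)^2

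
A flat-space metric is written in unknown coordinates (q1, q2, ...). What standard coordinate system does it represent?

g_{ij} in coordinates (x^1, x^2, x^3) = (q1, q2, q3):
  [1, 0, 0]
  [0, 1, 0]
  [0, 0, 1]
All components are constant and the metric is the identity, i.e. orthonormal rectilinear coordinates.
Cartesian (3D) coordinates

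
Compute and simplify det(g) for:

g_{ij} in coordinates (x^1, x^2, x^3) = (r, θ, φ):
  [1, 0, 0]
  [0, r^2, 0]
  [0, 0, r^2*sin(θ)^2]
Diagonal metric: det(g) = g_{11}·g_{22}·g_{33}
= (1)·(r^2)·(r^2*sin(θ)^2)
det(g) = r^4*sin(θ)^2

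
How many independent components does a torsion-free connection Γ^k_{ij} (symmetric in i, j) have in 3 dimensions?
Γ^k_{ij} has n choices for the upper index and n(n+1)/2 independent symmetric lower index pairs.
Total = 3 × 3×4/2 = 3 × 6 = 18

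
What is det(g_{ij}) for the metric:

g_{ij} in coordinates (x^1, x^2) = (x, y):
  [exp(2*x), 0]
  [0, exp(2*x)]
For a 2×2 metric: det(g) = g_{11}·g_{22} - g_{12}·g_{21}
= (exp(2*x))·(exp(2*x)) - (0)·(0)
= exp(4*x) - 0
det(g) = exp(4*x)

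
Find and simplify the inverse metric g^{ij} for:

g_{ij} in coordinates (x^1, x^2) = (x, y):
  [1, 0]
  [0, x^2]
The metric is diagonal, so g^{ij} is diagonal with entries 1/g_{ii}: diag(1, 1/(x^2)).
g^{ij}:
  [1, 0]
  [0, 1/x^2]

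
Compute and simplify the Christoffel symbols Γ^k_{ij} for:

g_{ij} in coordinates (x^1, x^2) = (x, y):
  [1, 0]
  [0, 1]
Using Γ^k_{ij} = (1/2) g^{km} (∂_i g_{mj} + ∂_j g_{mi} - ∂_m g_{ij}); the metric is diagonal, so only the m = k term contributes.
Every metric component is constant, so all ∂_m g_{ij} = 0 and every Christoffel symbol vanishes.
All Christoffel symbols are zero.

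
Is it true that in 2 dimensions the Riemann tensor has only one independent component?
The number of independent components is n^2(n^2-1)/12 = 4·3/12 = 1 for n = 2 (e.g. R_{1212}).
Yes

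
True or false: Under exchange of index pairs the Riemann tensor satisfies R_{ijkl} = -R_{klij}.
The pair-exchange symmetry has a plus sign: R_{ijkl} = +R_{klij}.
False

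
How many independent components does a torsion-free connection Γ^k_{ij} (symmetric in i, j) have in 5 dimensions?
Γ^k_{ij} has n choices for the upper index and n(n+1)/2 independent symmetric lower index pairs.
Total = 5 × 5×6/2 = 5 × 15 = 75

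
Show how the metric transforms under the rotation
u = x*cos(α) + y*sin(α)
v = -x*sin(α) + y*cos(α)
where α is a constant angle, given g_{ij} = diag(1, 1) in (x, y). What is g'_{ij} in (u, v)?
Invert the transformation: x = u*cos(α) - v*sin(α), y = u*sin(α) + v*cos(α)
g'_{ij} = (∂x^k/∂x'^i)(∂x^l/∂x'^j) g_{kl}; with g_{kl} = δ_{kl} this is Σ_k (∂x^k/∂x'^i)(∂x^k/∂x'^j).
Jacobian: ∂x/∂u = cos(α), ∂x/∂v = -sin(α), ∂y/∂u = sin(α), ∂y/∂v = cos(α)
g'_{uu} = (cos(α))(cos(α)) + (sin(α))(sin(α)) = 1
g'_{uv} = (cos(α))(-sin(α)) + (sin(α))(cos(α)) = 0
g'_{vv} = (-sin(α))(-sin(α)) + (cos(α))(cos(α)) = 1
g'_{ij} = diag(1, 1)
The Euclidean metric is invariant under rotations.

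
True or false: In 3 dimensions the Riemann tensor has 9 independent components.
n^2(n^2-1)/12 = 9·8/12 = 6 independent components for n = 3.
False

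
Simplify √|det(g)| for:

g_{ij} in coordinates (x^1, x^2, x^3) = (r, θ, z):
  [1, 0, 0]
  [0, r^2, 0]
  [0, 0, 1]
det(g) = r^2
√|det(g)| = r
Volume element: dV = r dr dθ dz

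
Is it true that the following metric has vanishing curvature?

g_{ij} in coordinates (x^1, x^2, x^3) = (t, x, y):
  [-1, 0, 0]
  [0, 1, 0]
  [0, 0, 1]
All metric components are constant, so every Christoffel symbol vanishes and R^i_{jkl} = 0.
Yes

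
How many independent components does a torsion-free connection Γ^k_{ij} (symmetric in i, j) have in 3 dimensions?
Γ^k_{ij} has n choices for the upper index and n(n+1)/2 independent symmetric lower index pairs.
Total = 3 × 3×4/2 = 3 × 6 = 18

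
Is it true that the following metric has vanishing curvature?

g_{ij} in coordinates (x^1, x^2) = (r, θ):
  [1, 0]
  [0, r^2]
Non-zero Christoffel symbols:
Γ^r_{θ θ} = -r
Γ^θ_{r θ} = 1/r
Ricci tensor: R_{rr} = 0, R_{rθ} = 0, R_{θθ} = 0
All R_{ij} vanish; in 2 dimensions the Riemann tensor is fully determined by the Ricci tensor, so R^i_{jkl} = 0: the metric is flat (curvilinear coordinates on flat space).
Yes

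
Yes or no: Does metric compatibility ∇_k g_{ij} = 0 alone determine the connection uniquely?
One also needs vanishing torsion; metric compatibility plus torsion-freeness singles out the Levi-Civita connection.
No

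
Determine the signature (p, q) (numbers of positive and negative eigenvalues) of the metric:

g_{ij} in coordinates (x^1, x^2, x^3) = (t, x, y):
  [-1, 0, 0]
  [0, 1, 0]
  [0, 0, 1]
The metric is diagonal, so its eigenvalues are the diagonal entries: -1, 1, 1 (at a generic point, where coordinate-dependent entries are positive).
2 positive, 1 negative.
(2, 1) - Lorentzian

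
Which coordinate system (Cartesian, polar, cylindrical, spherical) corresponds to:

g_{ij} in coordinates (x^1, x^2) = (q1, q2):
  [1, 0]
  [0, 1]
All components are constant and the metric is the identity, i.e. orthonormal rectilinear coordinates.
Cartesian (2D) coordinates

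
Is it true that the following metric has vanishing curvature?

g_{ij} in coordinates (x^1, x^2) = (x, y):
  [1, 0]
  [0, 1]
All metric components are constant, so every Christoffel symbol vanishes and R^i_{jkl} = 0.
Yes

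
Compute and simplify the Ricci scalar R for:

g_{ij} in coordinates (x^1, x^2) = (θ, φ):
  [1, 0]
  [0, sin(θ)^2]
Non-zero Christoffel symbols (Γ^k_{ij} = Γ^k_{ji}):
Γ^θ_{φ φ} = -sin(2*θ)/2
Γ^φ_{θ φ} = 1/tan(θ)
Ricci tensor (R_{ij} = R^k_{ikj}): R_{θθ} = 1, R_{θφ} = 0, R_{φφ} = sin(θ)^2
Inverse metric: g^{θθ} = 1, g^{φφ} = 1/sin(θ)^2
R = g^{ij} R_{ij} = (1)(1) + (1/sin(θ)^2)(sin(θ)^2) = 2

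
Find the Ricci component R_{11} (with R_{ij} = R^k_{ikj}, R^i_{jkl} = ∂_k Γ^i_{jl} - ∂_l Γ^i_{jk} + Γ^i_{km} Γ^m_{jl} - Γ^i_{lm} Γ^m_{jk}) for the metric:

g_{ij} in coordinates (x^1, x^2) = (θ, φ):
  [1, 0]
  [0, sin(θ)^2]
Non-zero Christoffel symbols (Γ^k_{ij} = Γ^k_{ji}):
Γ^θ_{φ φ} = -sin(2*θ)/2
Γ^φ_{θ φ} = 1/tan(θ)
R^θ_{θ θ θ} = 0 (a repeated index in an antisymmetric pair)
R^φ_{θ φ θ} = ∂_φ Γ^φ_{θ θ} - ∂_θ Γ^φ_{θ φ} + Γ^φ_{φ m} Γ^m_{θ θ} - Γ^φ_{θ m} Γ^m_{θ φ}
  = (0) - (-1/sin(θ)^2) + (0) - (1/tan(θ)^2) = 1
R_{θθ} = R^θ_{θ θ θ} + R^φ_{θ φ θ} = (0) + (1) = 1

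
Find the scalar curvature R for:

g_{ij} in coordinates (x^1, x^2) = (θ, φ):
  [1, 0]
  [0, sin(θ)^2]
Non-zero Christoffel symbols (Γ^k_{ij} = Γ^k_{ji}):
Γ^θ_{φ φ} = -sin(2*θ)/2
Γ^φ_{θ φ} = 1/tan(θ)
Ricci tensor (R_{ij} = R^k_{ikj}): R_{θθ} = 1, R_{θφ} = 0, R_{φφ} = sin(θ)^2
Inverse metric: g^{θθ} = 1, g^{φφ} = 1/sin(θ)^2
R = g^{ij} R_{ij} = (1)(1) + (1/sin(θ)^2)(sin(θ)^2) = 2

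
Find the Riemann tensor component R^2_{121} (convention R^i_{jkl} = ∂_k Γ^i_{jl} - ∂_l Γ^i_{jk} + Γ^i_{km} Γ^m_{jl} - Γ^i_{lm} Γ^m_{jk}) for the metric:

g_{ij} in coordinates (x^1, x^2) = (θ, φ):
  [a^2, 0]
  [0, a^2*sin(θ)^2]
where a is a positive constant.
Non-zero Christoffel symbols (Γ^k_{ij} = Γ^k_{ji}):
Γ^θ_{φ φ} = -sin(2*θ)/2
Γ^φ_{θ φ} = 1/tan(θ)
R^φ_{θ φ θ} = ∂_φ Γ^φ_{θ θ} - ∂_θ Γ^φ_{θ φ} + Γ^φ_{φ m} Γ^m_{θ θ} - Γ^φ_{θ m} Γ^m_{θ φ}
  = (0) - (-1/sin(θ)^2) + (0) - (1/tan(θ)^2) = 1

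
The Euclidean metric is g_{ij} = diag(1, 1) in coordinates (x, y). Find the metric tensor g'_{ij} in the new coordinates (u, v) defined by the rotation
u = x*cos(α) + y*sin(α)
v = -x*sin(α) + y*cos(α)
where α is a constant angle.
Invert the transformation: x = u*cos(α) - v*sin(α), y = u*sin(α) + v*cos(α)
g'_{ij} = (∂x^k/∂x'^i)(∂x^l/∂x'^j) g_{kl}; with g_{kl} = δ_{kl} this is Σ_k (∂x^k/∂x'^i)(∂x^k/∂x'^j).
Jacobian: ∂x/∂u = cos(α), ∂x/∂v = -sin(α), ∂y/∂u = sin(α), ∂y/∂v = cos(α)
g'_{uu} = (cos(α))(cos(α)) + (sin(α))(sin(α)) = 1
g'_{uv} = (cos(α))(-sin(α)) + (sin(α))(cos(α)) = 0
g'_{vv} = (-sin(α))(-sin(α)) + (cos(α))(cos(α)) = 1
g'_{ij} = diag(1, 1)
The Euclidean metric is invariant under rotations.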